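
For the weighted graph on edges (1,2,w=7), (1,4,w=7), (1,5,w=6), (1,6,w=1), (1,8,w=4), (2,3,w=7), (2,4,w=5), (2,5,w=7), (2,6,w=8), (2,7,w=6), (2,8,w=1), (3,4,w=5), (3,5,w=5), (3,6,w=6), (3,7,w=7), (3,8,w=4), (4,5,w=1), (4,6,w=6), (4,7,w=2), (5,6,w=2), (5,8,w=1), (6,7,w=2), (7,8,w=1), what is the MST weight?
11 (MST edges: (1,6,w=1), (2,8,w=1), (3,8,w=4), (4,5,w=1), (5,6,w=2), (5,8,w=1), (7,8,w=1); sum of weights 1 + 1 + 4 + 1 + 2 + 1 + 1 = 11)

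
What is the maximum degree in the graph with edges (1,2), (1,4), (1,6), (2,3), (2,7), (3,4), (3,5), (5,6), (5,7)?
3 (attained at vertices 1, 2, 3, 5)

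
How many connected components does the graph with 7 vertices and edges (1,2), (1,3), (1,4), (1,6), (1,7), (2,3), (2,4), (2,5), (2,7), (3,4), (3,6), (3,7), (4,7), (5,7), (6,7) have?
1 (components: {1, 2, 3, 4, 5, 6, 7})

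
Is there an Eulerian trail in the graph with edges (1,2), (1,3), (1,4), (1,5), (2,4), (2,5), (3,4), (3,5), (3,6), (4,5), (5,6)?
Yes (the graph is connected and exactly 2 vertices have odd degree: {2, 5}; any Eulerian path must start and end at those)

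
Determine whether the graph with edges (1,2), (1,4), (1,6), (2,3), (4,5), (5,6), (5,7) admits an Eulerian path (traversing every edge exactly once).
No (4 vertices have odd degree: {1, 3, 5, 7}; Eulerian path requires 0 or 2)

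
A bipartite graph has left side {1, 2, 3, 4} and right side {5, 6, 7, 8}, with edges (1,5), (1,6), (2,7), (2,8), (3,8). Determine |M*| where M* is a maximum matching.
3 (matching: (1,6), (2,7), (3,8); upper bound min(|L|,|R|) = min(4,4) = 4)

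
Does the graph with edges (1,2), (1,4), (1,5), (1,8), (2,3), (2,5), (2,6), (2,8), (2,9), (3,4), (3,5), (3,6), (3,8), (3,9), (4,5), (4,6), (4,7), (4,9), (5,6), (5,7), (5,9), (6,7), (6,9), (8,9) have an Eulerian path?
Yes (the graph is connected and exactly 2 vertices have odd degree: {5, 7}; any Eulerian path must start and end at those)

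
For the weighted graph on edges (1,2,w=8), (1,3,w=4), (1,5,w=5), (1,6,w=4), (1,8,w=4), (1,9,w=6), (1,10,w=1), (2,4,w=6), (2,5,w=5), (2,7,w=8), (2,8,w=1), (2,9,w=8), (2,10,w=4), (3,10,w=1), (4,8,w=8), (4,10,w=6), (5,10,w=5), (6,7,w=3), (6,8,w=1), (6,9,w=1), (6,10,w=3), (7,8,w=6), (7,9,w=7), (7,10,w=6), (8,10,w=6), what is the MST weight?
22 (MST edges: (1,5,w=5), (1,10,w=1), (2,4,w=6), (2,8,w=1), (3,10,w=1), (6,7,w=3), (6,8,w=1), (6,9,w=1), (6,10,w=3); sum of weights 5 + 1 + 6 + 1 + 1 + 3 + 1 + 1 + 3 = 22)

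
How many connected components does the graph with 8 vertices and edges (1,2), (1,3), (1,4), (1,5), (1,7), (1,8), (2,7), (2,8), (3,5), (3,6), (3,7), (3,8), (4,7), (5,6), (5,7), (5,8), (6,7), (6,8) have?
1 (components: {1, 2, 3, 4, 5, 6, 7, 8})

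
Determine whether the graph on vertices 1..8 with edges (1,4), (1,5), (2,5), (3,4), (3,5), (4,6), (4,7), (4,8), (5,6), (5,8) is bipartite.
Yes. Partition: {1, 2, 3, 6, 7, 8}, {4, 5}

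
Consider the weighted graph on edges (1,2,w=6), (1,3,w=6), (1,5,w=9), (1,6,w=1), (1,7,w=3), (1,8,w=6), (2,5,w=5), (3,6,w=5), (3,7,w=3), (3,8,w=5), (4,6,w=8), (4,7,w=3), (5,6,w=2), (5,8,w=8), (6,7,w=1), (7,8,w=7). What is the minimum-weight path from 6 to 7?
1 (path: 6 -> 7; weights 1 = 1)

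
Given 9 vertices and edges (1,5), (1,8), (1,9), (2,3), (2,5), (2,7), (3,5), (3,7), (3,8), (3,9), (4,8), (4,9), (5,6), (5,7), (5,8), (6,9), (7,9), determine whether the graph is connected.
Yes (BFS from 1 visits [1, 5, 8, 9, 2, 3, 6, 7, 4] — all 9 vertices reached)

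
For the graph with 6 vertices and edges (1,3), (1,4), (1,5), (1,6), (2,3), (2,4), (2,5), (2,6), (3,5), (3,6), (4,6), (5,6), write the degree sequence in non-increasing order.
[5, 4, 4, 4, 4, 3] (degrees: deg(1)=4, deg(2)=4, deg(3)=4, deg(4)=3, deg(5)=4, deg(6)=5)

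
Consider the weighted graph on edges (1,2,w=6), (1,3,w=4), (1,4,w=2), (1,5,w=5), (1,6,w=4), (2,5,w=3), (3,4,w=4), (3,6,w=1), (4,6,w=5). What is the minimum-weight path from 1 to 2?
6 (path: 1 -> 2; weights 6 = 6)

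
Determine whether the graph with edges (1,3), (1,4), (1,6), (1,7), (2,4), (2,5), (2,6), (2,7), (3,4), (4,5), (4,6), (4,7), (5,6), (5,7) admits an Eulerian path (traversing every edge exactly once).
Yes — and in fact it has an Eulerian circuit (the graph is connected and all 7 vertices have even degree)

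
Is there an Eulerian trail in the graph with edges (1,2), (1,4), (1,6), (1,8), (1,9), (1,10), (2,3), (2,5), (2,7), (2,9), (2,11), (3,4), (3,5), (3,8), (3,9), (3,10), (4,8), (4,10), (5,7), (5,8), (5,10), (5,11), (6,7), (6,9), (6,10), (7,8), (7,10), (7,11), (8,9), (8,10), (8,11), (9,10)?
Yes — and in fact it has an Eulerian circuit (the graph is connected and all 11 vertices have even degree)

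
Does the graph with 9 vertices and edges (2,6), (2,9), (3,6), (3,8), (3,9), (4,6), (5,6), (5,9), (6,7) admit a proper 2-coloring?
Yes. Partition: {1, 2, 3, 4, 5, 7}, {6, 8, 9}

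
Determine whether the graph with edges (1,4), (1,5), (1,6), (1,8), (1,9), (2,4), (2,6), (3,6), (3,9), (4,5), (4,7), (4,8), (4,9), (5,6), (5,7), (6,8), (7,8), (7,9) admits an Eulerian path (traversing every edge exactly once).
Yes (the graph is connected and exactly 2 vertices have odd degree: {1, 6}; any Eulerian path must start and end at those)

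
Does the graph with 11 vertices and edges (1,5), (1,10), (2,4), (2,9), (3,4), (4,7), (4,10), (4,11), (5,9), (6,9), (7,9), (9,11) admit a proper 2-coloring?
Yes. Partition: {1, 4, 8, 9}, {2, 3, 5, 6, 7, 10, 11}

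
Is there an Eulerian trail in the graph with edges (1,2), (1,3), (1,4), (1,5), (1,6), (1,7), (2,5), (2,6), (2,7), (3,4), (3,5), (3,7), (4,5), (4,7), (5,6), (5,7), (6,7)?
Yes — and in fact it has an Eulerian circuit (the graph is connected and all 7 vertices have even degree)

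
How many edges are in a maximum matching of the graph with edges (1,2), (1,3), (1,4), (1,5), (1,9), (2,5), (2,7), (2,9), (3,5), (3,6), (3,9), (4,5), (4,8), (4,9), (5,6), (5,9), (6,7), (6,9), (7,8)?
4 (matching: (2,7), (3,6), (4,8), (5,9); upper bound floor(n/2) = floor(9/2) = 4)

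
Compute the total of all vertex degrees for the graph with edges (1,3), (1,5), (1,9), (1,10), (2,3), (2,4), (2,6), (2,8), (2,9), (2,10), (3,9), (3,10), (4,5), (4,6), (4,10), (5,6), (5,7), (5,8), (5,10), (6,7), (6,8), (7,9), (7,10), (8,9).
48 (handshake: sum of degrees = 2|E| = 2 x 24 = 48)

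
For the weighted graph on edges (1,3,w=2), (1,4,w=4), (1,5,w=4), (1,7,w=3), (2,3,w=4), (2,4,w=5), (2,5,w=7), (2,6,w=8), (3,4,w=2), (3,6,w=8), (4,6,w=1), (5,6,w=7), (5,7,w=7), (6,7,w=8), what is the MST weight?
16 (MST edges: (1,3,w=2), (1,5,w=4), (1,7,w=3), (2,3,w=4), (3,4,w=2), (4,6,w=1); sum of weights 2 + 4 + 3 + 4 + 2 + 1 = 16)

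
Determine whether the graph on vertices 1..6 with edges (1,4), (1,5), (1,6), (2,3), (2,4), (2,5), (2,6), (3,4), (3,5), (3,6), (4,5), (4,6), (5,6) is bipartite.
No (odd cycle of length 3: 5 -> 1 -> 4 -> 5)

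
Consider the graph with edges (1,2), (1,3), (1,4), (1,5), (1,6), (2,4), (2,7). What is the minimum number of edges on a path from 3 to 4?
2 (path: 3 -> 1 -> 4, 2 edges)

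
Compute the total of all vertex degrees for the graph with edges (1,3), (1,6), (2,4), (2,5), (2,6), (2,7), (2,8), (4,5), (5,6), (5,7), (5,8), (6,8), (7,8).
26 (handshake: sum of degrees = 2|E| = 2 x 13 = 26)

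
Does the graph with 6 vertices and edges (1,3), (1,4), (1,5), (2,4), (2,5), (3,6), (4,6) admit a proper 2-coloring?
Yes. Partition: {1, 2, 6}, {3, 4, 5}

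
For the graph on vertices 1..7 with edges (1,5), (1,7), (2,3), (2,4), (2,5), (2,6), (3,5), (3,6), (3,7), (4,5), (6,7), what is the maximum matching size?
3 (matching: (1,5), (2,6), (3,7); upper bound floor(n/2) = floor(7/2) = 3)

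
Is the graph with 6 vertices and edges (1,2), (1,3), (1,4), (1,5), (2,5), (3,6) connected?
Yes (BFS from 1 visits [1, 2, 3, 4, 5, 6] — all 6 vertices reached)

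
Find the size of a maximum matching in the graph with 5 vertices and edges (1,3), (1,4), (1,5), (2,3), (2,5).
2 (matching: (1,4), (2,5); upper bound floor(n/2) = floor(5/2) = 2)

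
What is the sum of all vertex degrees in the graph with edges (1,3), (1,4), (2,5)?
6 (handshake: sum of degrees = 2|E| = 2 x 3 = 6)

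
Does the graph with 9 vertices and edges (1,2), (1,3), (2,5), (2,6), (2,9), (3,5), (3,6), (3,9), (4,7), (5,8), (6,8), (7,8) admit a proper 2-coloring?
Yes. Partition: {1, 5, 6, 7, 9}, {2, 3, 4, 8}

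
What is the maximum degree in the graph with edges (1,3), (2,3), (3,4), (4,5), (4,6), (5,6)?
3 (attained at vertices 3, 4)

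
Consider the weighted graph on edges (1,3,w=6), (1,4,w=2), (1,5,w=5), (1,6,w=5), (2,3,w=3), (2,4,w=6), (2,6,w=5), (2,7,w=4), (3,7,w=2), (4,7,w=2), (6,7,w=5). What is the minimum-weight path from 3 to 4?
4 (path: 3 -> 7 -> 4; weights 2 + 2 = 4)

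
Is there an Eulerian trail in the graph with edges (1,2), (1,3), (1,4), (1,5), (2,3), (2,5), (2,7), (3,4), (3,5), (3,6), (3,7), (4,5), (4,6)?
Yes — and in fact it has an Eulerian circuit (the graph is connected and all 7 vertices have even degree)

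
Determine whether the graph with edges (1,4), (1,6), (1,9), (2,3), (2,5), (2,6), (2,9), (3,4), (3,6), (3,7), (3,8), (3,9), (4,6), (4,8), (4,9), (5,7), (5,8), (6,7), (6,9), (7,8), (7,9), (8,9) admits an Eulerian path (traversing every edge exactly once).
No (6 vertices have odd degree: {1, 4, 5, 7, 8, 9}; Eulerian path requires 0 or 2)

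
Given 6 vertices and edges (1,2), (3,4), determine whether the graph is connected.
No, it has 4 components: {1, 2}, {3, 4}, {5}, {6}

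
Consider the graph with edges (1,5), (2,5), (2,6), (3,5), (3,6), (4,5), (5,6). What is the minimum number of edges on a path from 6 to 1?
2 (path: 6 -> 5 -> 1, 2 edges)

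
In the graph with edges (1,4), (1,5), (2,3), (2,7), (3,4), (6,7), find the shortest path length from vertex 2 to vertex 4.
2 (path: 2 -> 3 -> 4, 2 edges)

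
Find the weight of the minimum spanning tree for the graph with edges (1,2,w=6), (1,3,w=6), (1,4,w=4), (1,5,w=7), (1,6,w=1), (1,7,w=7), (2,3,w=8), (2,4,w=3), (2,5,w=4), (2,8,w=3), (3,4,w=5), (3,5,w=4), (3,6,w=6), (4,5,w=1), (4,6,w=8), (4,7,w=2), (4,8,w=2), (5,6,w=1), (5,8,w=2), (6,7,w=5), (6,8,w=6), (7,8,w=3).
14 (MST edges: (1,6,w=1), (2,4,w=3), (3,5,w=4), (4,5,w=1), (4,7,w=2), (4,8,w=2), (5,6,w=1); sum of weights 1 + 3 + 4 + 1 + 2 + 2 + 1 = 14)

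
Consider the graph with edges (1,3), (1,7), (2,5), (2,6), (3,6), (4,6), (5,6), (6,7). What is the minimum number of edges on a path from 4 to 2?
2 (path: 4 -> 6 -> 2, 2 edges)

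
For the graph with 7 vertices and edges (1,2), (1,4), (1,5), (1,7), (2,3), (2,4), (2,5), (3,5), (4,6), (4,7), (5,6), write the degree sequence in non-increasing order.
[4, 4, 4, 4, 2, 2, 2] (degrees: deg(1)=4, deg(2)=4, deg(3)=2, deg(4)=4, deg(5)=4, deg(6)=2, deg(7)=2)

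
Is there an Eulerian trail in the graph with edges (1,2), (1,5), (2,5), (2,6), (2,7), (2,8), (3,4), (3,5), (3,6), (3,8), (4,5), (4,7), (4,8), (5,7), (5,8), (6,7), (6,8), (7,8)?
Yes (the graph is connected and exactly 2 vertices have odd degree: {2, 7}; any Eulerian path must start and end at those)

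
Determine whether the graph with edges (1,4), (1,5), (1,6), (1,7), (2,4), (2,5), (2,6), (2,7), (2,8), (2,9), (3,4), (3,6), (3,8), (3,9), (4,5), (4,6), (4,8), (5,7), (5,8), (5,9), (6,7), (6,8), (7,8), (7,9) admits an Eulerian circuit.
Yes (the graph is connected and all 9 vertices have even degree)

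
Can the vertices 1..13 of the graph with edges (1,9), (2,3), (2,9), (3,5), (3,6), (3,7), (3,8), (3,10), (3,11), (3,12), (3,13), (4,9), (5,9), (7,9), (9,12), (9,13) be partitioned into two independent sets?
Yes. Partition: {1, 2, 4, 5, 6, 7, 8, 10, 11, 12, 13}, {3, 9}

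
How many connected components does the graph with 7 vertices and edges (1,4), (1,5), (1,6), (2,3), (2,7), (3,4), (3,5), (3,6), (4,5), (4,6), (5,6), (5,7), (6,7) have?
1 (components: {1, 2, 3, 4, 5, 6, 7})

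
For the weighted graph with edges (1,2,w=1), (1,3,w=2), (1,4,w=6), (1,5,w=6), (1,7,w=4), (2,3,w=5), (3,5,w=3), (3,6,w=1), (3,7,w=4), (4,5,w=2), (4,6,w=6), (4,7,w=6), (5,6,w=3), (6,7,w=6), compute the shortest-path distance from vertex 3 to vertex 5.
3 (path: 3 -> 5; weights 3 = 3)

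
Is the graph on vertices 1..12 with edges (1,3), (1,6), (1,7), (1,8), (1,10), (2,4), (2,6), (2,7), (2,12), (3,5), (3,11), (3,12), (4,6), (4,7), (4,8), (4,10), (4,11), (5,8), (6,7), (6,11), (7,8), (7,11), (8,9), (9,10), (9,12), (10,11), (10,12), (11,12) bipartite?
No (odd cycle of length 3: 6 -> 1 -> 7 -> 6)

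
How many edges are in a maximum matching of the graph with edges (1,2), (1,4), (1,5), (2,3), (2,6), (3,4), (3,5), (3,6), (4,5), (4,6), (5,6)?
3 (matching: (1,5), (2,3), (4,6); upper bound floor(n/2) = floor(6/2) = 3)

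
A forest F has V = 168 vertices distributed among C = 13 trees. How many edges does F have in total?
155 (Each of the 13 component trees on V_i vertices has V_i - 1 edges; summing gives V - C = 168 - 13 = 155)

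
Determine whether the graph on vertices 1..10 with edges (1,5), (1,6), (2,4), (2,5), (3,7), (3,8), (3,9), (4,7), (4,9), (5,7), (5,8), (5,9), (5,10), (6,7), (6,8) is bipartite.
Yes. Partition: {1, 2, 7, 8, 9, 10}, {3, 4, 5, 6}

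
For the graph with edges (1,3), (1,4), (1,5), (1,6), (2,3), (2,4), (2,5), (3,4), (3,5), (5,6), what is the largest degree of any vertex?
4 (attained at vertices 1, 3, 5)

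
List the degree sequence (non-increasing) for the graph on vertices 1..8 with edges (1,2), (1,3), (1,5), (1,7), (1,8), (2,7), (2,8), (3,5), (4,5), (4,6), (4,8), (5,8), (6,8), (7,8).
[6, 5, 4, 3, 3, 3, 2, 2] (degrees: deg(1)=5, deg(2)=3, deg(3)=2, deg(4)=3, deg(5)=4, deg(6)=2, deg(7)=3, deg(8)=6)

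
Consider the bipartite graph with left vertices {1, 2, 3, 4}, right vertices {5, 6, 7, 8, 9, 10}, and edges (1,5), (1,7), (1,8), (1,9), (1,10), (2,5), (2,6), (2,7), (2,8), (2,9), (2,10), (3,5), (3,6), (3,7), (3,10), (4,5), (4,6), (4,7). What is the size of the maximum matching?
4 (matching: (1,8), (2,9), (3,10), (4,7); upper bound min(|L|,|R|) = min(4,6) = 4)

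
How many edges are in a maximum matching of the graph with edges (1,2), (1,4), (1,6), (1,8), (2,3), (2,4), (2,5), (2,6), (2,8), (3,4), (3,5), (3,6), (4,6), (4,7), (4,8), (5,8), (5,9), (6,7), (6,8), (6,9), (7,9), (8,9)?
4 (matching: (2,6), (3,5), (4,8), (7,9); upper bound floor(n/2) = floor(9/2) = 4)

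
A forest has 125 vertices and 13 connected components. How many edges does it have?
112 (Each of the 13 component trees on V_i vertices has V_i - 1 edges; summing gives V - C = 125 - 13 = 112)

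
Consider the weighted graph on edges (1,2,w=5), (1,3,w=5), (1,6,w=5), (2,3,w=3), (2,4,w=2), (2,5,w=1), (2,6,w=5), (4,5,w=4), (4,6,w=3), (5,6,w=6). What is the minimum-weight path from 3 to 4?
5 (path: 3 -> 2 -> 4; weights 3 + 2 = 5)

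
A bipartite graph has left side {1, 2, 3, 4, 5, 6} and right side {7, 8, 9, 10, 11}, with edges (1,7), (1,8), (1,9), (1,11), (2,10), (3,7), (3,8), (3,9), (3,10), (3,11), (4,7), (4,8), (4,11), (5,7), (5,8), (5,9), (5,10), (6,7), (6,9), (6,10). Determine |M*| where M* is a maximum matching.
5 (matching: (1,11), (2,10), (3,9), (4,8), (5,7); upper bound min(|L|,|R|) = min(6,5) = 5)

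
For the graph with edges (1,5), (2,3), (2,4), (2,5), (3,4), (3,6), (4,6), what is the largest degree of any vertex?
3 (attained at vertices 2, 3, 4)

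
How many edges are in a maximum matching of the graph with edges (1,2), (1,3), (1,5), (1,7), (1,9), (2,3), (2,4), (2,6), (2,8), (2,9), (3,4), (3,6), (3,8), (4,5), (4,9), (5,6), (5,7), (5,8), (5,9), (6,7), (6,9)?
4 (matching: (2,4), (3,8), (5,9), (6,7); upper bound floor(n/2) = floor(9/2) = 4)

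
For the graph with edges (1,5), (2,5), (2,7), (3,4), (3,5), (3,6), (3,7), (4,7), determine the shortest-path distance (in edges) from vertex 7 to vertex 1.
3 (path: 7 -> 2 -> 5 -> 1, 3 edges)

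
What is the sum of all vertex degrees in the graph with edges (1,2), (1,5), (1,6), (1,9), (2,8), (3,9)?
12 (handshake: sum of degrees = 2|E| = 2 x 6 = 12)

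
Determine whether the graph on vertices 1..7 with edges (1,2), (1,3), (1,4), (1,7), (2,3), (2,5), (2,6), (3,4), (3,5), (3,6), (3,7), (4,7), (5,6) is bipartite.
No (odd cycle of length 3: 4 -> 1 -> 3 -> 4)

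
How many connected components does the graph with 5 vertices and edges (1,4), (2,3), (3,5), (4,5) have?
1 (components: {1, 2, 3, 4, 5})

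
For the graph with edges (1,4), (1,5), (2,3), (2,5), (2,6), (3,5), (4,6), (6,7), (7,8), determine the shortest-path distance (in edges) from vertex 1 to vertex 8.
4 (path: 1 -> 4 -> 6 -> 7 -> 8, 4 edges)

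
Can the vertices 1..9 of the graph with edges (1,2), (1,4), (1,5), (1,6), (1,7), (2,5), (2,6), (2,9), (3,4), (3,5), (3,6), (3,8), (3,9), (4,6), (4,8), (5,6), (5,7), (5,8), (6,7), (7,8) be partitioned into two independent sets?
No (odd cycle of length 3: 4 -> 1 -> 6 -> 4)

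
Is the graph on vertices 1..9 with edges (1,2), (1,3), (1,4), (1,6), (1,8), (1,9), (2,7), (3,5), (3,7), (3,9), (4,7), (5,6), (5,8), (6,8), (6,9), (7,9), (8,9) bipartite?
No (odd cycle of length 3: 9 -> 1 -> 6 -> 9)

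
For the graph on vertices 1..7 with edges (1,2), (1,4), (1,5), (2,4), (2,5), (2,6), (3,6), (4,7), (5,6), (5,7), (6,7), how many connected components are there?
1 (components: {1, 2, 3, 4, 5, 6, 7})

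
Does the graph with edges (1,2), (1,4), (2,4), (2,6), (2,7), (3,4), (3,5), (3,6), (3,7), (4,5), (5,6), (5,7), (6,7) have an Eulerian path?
Yes — and in fact it has an Eulerian circuit (the graph is connected and all 7 vertices have even degree)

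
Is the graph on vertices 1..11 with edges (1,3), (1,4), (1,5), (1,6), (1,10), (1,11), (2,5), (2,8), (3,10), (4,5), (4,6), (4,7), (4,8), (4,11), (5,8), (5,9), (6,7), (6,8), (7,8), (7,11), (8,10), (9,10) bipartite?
No (odd cycle of length 3: 10 -> 1 -> 3 -> 10)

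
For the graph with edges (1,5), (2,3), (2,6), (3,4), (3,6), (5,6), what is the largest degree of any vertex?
3 (attained at vertices 3, 6)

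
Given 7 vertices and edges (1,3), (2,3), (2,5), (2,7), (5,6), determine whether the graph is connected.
No, it has 2 components: {1, 2, 3, 5, 6, 7}, {4}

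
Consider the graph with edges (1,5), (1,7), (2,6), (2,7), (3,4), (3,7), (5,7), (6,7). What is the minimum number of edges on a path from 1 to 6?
2 (path: 1 -> 7 -> 6, 2 edges)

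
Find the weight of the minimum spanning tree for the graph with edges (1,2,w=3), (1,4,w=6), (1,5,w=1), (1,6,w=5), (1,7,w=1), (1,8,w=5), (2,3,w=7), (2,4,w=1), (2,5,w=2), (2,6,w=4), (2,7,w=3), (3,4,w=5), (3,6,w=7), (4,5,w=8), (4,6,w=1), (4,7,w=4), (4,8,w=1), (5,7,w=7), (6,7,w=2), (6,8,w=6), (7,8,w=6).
12 (MST edges: (1,5,w=1), (1,7,w=1), (2,4,w=1), (2,5,w=2), (3,4,w=5), (4,6,w=1), (4,8,w=1); sum of weights 1 + 1 + 1 + 2 + 5 + 1 + 1 = 12)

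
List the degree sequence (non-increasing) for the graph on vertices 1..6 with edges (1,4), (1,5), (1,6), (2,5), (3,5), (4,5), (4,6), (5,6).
[5, 3, 3, 3, 1, 1] (degrees: deg(1)=3, deg(2)=1, deg(3)=1, deg(4)=3, deg(5)=5, deg(6)=3)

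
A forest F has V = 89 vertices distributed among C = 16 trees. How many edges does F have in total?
73 (Each of the 16 component trees on V_i vertices has V_i - 1 edges; summing gives V - C = 89 - 16 = 73)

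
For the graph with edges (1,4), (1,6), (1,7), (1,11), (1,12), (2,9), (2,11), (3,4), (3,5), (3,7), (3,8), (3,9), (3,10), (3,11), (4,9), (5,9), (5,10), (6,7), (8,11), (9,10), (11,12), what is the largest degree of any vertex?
7 (attained at vertex 3)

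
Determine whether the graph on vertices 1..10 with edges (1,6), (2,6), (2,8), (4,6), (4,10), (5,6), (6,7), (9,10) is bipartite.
Yes. Partition: {1, 2, 3, 4, 5, 7, 9}, {6, 8, 10}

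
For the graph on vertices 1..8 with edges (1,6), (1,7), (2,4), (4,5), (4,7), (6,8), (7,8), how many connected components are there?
2 (components: {1, 2, 4, 5, 6, 7, 8}, {3})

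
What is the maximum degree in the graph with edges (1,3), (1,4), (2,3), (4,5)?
2 (attained at vertices 1, 3, 4)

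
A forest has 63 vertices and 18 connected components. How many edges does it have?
45 (Each of the 18 component trees on V_i vertices has V_i - 1 edges; summing gives V - C = 63 - 18 = 45)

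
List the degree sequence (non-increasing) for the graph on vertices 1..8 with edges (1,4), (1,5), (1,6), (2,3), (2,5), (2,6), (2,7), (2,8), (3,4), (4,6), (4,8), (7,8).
[5, 4, 3, 3, 3, 2, 2, 2] (degrees: deg(1)=3, deg(2)=5, deg(3)=2, deg(4)=4, deg(5)=2, deg(6)=3, deg(7)=2, deg(8)=3)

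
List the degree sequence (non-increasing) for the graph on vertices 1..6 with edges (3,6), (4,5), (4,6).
[2, 2, 1, 1, 0, 0] (degrees: deg(1)=0, deg(2)=0, deg(3)=1, deg(4)=2, deg(5)=1, deg(6)=2)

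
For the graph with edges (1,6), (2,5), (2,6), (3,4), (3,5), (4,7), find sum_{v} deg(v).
12 (handshake: sum of degrees = 2|E| = 2 x 6 = 12)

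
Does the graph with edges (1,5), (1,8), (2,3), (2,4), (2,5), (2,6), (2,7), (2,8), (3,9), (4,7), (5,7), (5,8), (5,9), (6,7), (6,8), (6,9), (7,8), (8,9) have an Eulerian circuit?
No (2 vertices have odd degree: {5, 7}; Eulerian circuit requires 0)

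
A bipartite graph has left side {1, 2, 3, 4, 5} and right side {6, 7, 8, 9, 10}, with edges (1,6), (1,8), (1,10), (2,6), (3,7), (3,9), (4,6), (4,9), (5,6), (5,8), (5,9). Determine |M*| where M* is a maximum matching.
5 (matching: (1,10), (2,6), (3,7), (4,9), (5,8); upper bound min(|L|,|R|) = min(5,5) = 5)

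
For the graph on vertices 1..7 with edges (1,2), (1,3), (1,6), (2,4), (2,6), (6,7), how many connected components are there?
2 (components: {1, 2, 3, 4, 6, 7}, {5})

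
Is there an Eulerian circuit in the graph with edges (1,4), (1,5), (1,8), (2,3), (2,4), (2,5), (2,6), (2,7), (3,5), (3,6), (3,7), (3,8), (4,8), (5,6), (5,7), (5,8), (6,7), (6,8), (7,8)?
No (6 vertices have odd degree: {1, 2, 3, 4, 6, 7}; Eulerian circuit requires 0)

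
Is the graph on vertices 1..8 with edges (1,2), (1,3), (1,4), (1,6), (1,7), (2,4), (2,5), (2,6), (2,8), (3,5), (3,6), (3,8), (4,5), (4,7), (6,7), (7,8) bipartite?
No (odd cycle of length 3: 3 -> 1 -> 6 -> 3)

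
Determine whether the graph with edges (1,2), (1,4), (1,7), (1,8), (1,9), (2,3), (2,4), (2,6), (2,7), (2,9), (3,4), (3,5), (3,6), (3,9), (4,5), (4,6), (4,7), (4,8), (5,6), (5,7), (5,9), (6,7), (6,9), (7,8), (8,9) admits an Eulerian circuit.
No (4 vertices have odd degree: {1, 3, 4, 5}; Eulerian circuit requires 0)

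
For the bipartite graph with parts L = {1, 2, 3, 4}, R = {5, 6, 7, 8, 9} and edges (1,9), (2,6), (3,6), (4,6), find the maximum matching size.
2 (matching: (1,9), (2,6); upper bound min(|L|,|R|) = min(4,5) = 4)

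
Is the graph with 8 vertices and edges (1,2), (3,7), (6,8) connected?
No, it has 5 components: {1, 2}, {3, 7}, {4}, {5}, {6, 8}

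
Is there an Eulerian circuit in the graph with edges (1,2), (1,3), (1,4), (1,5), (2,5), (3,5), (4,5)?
Yes (the graph is connected and all 5 vertices have even degree)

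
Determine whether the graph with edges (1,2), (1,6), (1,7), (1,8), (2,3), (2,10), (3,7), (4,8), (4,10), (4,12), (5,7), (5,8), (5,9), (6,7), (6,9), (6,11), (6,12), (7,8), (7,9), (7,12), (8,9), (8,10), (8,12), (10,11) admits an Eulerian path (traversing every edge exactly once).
No (6 vertices have odd degree: {2, 4, 5, 6, 7, 8}; Eulerian path requires 0 or 2)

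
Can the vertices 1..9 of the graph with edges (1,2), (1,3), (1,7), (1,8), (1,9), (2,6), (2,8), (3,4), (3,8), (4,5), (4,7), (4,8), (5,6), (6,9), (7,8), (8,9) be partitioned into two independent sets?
No (odd cycle of length 3: 9 -> 1 -> 8 -> 9)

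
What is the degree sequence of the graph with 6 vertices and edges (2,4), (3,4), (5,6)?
[2, 1, 1, 1, 1, 0] (degrees: deg(1)=0, deg(2)=1, deg(3)=1, deg(4)=2, deg(5)=1, deg(6)=1)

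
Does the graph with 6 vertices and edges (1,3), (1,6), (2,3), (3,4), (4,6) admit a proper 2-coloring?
Yes. Partition: {1, 2, 4, 5}, {3, 6}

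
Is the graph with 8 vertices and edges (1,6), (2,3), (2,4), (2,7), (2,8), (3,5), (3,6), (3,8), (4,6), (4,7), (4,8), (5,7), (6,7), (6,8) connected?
Yes (BFS from 1 visits [1, 6, 3, 4, 7, 8, 2, 5] — all 8 vertices reached)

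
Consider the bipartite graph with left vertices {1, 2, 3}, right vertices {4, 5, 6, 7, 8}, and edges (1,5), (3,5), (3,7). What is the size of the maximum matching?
2 (matching: (1,5), (3,7); upper bound min(|L|,|R|) = min(3,5) = 3)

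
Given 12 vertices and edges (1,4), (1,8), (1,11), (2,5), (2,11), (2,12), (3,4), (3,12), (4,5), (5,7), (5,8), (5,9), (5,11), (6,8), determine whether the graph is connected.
No, it has 2 components: {1, 2, 3, 4, 5, 6, 7, 8, 9, 11, 12}, {10}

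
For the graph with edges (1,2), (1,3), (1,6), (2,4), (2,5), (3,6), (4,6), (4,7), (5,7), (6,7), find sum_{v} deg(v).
20 (handshake: sum of degrees = 2|E| = 2 x 10 = 20)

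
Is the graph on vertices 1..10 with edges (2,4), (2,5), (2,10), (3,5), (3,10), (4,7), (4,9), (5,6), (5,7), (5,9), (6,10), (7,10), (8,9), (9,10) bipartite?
Yes. Partition: {1, 2, 3, 6, 7, 9}, {4, 5, 8, 10}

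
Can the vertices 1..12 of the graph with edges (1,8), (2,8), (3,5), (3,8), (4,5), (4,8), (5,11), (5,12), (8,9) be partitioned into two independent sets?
Yes. Partition: {1, 2, 3, 4, 6, 7, 9, 10, 11, 12}, {5, 8}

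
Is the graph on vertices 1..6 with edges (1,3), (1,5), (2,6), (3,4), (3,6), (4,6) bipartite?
No (odd cycle of length 3: 6 -> 3 -> 4 -> 6)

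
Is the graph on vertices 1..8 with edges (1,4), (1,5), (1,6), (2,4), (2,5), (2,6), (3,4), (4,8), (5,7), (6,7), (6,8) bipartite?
Yes. Partition: {1, 2, 3, 7, 8}, {4, 5, 6}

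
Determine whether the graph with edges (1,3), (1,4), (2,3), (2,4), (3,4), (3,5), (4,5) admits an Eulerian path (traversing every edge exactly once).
Yes — and in fact it has an Eulerian circuit (the graph is connected and all 5 vertices have even degree)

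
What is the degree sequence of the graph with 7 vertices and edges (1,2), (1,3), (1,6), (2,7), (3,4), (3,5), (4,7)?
[3, 3, 2, 2, 2, 1, 1] (degrees: deg(1)=3, deg(2)=2, deg(3)=3, deg(4)=2, deg(5)=1, deg(6)=1, deg(7)=2)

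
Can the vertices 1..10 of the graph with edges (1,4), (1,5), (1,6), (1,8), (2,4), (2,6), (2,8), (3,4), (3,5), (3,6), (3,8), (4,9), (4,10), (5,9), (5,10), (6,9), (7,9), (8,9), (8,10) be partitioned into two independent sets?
Yes. Partition: {1, 2, 3, 9, 10}, {4, 5, 6, 7, 8}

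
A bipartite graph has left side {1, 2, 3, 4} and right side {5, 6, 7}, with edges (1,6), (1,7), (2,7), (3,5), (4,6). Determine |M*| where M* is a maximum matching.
3 (matching: (1,7), (3,5), (4,6); upper bound min(|L|,|R|) = min(4,3) = 3)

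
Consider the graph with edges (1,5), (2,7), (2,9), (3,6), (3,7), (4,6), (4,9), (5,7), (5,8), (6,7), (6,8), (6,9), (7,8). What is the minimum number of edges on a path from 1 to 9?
4 (path: 1 -> 5 -> 7 -> 2 -> 9, 4 edges)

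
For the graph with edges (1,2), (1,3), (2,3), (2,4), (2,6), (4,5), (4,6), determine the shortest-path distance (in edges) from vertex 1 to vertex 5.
3 (path: 1 -> 2 -> 4 -> 5, 3 edges)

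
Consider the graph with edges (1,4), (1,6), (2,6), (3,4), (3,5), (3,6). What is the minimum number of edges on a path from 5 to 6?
2 (path: 5 -> 3 -> 6, 2 edges)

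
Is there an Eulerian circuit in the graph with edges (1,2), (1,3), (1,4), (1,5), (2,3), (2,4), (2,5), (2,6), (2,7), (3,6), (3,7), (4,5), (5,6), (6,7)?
No (2 vertices have odd degree: {4, 7}; Eulerian circuit requires 0)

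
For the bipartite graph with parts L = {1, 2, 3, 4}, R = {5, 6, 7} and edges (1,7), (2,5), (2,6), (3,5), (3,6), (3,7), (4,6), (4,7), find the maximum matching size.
3 (matching: (1,7), (2,6), (3,5); upper bound min(|L|,|R|) = min(4,3) = 3)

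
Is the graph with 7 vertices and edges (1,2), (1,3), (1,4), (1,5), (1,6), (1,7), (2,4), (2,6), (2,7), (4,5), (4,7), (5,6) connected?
Yes (BFS from 1 visits [1, 2, 3, 4, 5, 6, 7] — all 7 vertices reached)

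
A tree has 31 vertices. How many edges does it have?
30 (A tree on V vertices has V - 1 edges, so 31 - 1 = 30)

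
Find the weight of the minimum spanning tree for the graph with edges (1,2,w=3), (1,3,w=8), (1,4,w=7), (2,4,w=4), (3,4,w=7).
14 (MST edges: (1,2,w=3), (2,4,w=4), (3,4,w=7); sum of weights 3 + 4 + 7 = 14)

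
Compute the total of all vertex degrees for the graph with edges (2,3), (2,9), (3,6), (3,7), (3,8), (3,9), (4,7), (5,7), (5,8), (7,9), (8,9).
22 (handshake: sum of degrees = 2|E| = 2 x 11 = 22)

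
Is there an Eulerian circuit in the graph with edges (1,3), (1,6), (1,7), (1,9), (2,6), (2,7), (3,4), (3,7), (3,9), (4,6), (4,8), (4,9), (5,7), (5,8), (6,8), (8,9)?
Yes (the graph is connected and all 9 vertices have even degree)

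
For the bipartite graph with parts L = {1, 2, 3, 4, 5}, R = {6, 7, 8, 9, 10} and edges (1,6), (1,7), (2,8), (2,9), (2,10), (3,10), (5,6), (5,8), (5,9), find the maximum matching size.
4 (matching: (1,7), (2,8), (3,10), (5,9); upper bound min(|L|,|R|) = min(5,5) = 5)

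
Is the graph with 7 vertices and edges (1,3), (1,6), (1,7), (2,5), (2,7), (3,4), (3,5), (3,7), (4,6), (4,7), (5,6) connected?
Yes (BFS from 1 visits [1, 3, 6, 7, 4, 5, 2] — all 7 vertices reached)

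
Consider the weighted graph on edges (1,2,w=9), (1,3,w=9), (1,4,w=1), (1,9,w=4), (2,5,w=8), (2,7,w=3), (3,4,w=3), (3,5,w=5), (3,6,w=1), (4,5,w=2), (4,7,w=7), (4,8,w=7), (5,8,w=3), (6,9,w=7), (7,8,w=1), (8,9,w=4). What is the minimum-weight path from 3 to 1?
4 (path: 3 -> 4 -> 1; weights 3 + 1 = 4)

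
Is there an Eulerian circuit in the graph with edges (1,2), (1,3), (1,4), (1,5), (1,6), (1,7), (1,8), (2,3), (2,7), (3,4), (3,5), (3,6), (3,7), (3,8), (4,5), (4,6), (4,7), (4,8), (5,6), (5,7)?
No (6 vertices have odd degree: {1, 2, 3, 5, 7, 8}; Eulerian circuit requires 0)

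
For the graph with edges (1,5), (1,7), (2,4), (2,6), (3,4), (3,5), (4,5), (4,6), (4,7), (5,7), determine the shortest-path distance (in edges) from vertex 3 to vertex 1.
2 (path: 3 -> 5 -> 1, 2 edges)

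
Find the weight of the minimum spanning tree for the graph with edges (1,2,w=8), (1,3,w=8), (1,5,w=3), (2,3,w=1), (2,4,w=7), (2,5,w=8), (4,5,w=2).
13 (MST edges: (1,5,w=3), (2,3,w=1), (2,4,w=7), (4,5,w=2); sum of weights 3 + 1 + 7 + 2 = 13)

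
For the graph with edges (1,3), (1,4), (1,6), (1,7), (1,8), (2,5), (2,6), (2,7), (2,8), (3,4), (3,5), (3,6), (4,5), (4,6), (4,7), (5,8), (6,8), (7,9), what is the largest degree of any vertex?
5 (attained at vertices 1, 4, 6)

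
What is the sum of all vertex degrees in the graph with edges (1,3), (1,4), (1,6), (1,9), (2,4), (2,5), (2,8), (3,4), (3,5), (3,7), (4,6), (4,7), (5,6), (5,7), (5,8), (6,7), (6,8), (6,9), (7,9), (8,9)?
40 (handshake: sum of degrees = 2|E| = 2 x 20 = 40)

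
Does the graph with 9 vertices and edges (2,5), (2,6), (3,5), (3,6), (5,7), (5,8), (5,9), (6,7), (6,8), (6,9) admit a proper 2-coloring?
Yes. Partition: {1, 2, 3, 4, 7, 8, 9}, {5, 6}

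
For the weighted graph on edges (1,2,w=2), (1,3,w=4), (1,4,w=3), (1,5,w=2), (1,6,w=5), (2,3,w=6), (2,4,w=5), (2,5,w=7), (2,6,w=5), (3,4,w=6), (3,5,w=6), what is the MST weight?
16 (MST edges: (1,2,w=2), (1,3,w=4), (1,4,w=3), (1,5,w=2), (1,6,w=5); sum of weights 2 + 4 + 3 + 2 + 5 = 16)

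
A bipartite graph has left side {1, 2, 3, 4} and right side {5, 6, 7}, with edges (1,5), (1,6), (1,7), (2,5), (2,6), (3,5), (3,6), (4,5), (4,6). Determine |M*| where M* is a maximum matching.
3 (matching: (1,7), (2,6), (3,5); upper bound min(|L|,|R|) = min(4,3) = 3)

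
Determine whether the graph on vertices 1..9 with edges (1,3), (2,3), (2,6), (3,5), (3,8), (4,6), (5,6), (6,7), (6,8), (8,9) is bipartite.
Yes. Partition: {1, 2, 4, 5, 7, 8}, {3, 6, 9}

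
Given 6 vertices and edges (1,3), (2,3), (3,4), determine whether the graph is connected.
No, it has 3 components: {1, 2, 3, 4}, {5}, {6}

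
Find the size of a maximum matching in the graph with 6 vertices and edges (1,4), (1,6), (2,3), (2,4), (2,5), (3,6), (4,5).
3 (matching: (1,6), (2,3), (4,5); upper bound floor(n/2) = floor(6/2) = 3)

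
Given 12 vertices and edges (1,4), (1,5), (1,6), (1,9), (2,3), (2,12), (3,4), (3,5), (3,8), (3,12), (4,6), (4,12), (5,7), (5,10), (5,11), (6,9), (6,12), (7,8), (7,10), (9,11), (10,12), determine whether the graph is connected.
Yes (BFS from 1 visits [1, 4, 5, 6, 9, 3, 12, 7, 10, 11, 2, 8] — all 12 vertices reached)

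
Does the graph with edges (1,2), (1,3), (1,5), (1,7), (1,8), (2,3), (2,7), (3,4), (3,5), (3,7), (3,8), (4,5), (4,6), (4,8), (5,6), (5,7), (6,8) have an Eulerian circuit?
No (4 vertices have odd degree: {1, 2, 5, 6}; Eulerian circuit requires 0)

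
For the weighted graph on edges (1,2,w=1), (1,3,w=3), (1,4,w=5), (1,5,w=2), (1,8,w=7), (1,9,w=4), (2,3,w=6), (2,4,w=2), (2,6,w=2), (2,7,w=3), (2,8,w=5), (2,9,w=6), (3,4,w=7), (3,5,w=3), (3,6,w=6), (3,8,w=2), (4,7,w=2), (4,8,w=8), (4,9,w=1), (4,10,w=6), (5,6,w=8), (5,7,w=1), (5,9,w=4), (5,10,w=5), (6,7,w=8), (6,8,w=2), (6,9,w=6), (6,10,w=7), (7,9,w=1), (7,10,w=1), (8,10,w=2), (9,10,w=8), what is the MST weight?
13 (MST edges: (1,2,w=1), (1,5,w=2), (2,6,w=2), (3,8,w=2), (4,9,w=1), (5,7,w=1), (6,8,w=2), (7,9,w=1), (7,10,w=1); sum of weights 1 + 2 + 2 + 2 + 1 + 1 + 2 + 1 + 1 = 13)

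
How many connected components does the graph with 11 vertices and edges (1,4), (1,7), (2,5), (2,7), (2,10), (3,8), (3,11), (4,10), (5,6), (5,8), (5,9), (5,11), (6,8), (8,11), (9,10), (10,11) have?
1 (components: {1, 2, 3, 4, 5, 6, 7, 8, 9, 10, 11})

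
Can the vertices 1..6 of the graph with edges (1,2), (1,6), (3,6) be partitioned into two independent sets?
Yes. Partition: {1, 3, 4, 5}, {2, 6}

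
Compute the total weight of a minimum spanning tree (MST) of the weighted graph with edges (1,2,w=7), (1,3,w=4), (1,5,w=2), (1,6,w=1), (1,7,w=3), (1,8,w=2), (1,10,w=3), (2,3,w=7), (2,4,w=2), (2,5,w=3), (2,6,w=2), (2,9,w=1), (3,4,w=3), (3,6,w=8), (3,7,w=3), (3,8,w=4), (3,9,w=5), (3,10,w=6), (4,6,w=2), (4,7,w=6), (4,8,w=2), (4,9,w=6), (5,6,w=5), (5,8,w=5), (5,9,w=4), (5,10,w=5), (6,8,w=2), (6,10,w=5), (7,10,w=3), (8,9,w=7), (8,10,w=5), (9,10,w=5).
19 (MST edges: (1,5,w=2), (1,6,w=1), (1,7,w=3), (1,8,w=2), (1,10,w=3), (2,4,w=2), (2,6,w=2), (2,9,w=1), (3,4,w=3); sum of weights 2 + 1 + 3 + 2 + 3 + 2 + 2 + 1 + 3 = 19)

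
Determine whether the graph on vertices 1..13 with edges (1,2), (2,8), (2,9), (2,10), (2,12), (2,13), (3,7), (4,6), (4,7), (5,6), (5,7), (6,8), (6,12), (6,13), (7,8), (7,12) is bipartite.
Yes. Partition: {1, 3, 4, 5, 8, 9, 10, 11, 12, 13}, {2, 6, 7}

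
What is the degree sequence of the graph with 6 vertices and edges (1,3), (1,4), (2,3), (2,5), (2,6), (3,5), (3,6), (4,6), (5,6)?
[4, 4, 3, 3, 2, 2] (degrees: deg(1)=2, deg(2)=3, deg(3)=4, deg(4)=2, deg(5)=3, deg(6)=4)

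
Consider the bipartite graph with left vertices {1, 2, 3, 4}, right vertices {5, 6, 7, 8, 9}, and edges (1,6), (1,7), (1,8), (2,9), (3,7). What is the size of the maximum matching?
3 (matching: (1,8), (2,9), (3,7); upper bound min(|L|,|R|) = min(4,5) = 4)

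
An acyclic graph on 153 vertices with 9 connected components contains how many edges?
144 (Each of the 9 component trees on V_i vertices has V_i - 1 edges; summing gives V - C = 153 - 9 = 144)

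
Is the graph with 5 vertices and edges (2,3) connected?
No, it has 4 components: {1}, {2, 3}, {4}, {5}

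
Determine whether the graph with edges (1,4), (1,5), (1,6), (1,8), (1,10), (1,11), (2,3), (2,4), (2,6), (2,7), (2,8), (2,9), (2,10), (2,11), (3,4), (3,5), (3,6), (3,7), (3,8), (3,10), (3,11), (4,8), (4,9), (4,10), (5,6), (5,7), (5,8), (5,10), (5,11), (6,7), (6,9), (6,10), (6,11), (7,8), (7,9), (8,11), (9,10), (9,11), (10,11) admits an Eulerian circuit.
No (2 vertices have odd degree: {5, 8}; Eulerian circuit requires 0)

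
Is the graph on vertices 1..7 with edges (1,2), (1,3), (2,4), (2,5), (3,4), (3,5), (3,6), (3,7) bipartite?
Yes. Partition: {1, 4, 5, 6, 7}, {2, 3}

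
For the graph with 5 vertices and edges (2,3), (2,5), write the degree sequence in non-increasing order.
[2, 1, 1, 0, 0] (degrees: deg(1)=0, deg(2)=2, deg(3)=1, deg(4)=0, deg(5)=1)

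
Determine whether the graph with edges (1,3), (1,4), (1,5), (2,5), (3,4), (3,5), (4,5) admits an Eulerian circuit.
No (4 vertices have odd degree: {1, 2, 3, 4}; Eulerian circuit requires 0)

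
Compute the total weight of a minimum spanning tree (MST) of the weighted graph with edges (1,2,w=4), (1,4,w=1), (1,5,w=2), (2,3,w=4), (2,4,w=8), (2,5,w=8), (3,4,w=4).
11 (MST edges: (1,2,w=4), (1,4,w=1), (1,5,w=2), (2,3,w=4); sum of weights 4 + 1 + 2 + 4 = 11)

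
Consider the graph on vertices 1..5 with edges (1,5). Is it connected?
No, it has 4 components: {1, 5}, {2}, {3}, {4}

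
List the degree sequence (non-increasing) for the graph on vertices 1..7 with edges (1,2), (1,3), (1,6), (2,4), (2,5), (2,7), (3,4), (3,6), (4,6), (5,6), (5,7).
[4, 4, 3, 3, 3, 3, 2] (degrees: deg(1)=3, deg(2)=4, deg(3)=3, deg(4)=3, deg(5)=3, deg(6)=4, deg(7)=2)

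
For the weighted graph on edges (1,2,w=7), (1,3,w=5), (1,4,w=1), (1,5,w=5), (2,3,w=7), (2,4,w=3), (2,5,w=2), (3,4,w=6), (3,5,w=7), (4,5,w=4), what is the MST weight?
11 (MST edges: (1,3,w=5), (1,4,w=1), (2,4,w=3), (2,5,w=2); sum of weights 5 + 1 + 3 + 2 = 11)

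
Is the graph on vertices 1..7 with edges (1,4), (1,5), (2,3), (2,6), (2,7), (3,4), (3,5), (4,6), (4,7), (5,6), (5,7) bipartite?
Yes. Partition: {1, 3, 6, 7}, {2, 4, 5}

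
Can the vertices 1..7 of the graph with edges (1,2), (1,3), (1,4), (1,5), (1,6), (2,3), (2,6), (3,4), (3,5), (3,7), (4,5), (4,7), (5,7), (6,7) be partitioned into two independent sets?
No (odd cycle of length 3: 4 -> 1 -> 5 -> 4)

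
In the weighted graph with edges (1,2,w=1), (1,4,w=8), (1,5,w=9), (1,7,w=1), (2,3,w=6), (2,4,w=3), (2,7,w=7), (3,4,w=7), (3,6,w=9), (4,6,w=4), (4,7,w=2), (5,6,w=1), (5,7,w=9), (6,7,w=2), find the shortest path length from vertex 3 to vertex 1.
7 (path: 3 -> 2 -> 1; weights 6 + 1 = 7)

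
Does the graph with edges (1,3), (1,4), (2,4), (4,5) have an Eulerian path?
No (4 vertices have odd degree: {2, 3, 4, 5}; Eulerian path requires 0 or 2)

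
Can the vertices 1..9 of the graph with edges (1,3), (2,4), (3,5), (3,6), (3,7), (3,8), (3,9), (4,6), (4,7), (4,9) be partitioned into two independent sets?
Yes. Partition: {1, 2, 5, 6, 7, 8, 9}, {3, 4}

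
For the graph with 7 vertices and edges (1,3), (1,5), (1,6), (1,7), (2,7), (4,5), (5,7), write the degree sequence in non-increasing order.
[4, 3, 3, 1, 1, 1, 1] (degrees: deg(1)=4, deg(2)=1, deg(3)=1, deg(4)=1, deg(5)=3, deg(6)=1, deg(7)=3)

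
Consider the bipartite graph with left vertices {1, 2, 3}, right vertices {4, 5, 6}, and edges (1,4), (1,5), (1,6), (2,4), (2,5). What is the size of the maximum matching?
2 (matching: (1,6), (2,5); upper bound min(|L|,|R|) = min(3,3) = 3)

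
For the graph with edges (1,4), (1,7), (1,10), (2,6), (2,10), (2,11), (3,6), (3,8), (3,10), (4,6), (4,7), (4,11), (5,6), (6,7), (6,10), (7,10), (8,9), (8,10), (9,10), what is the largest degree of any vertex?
7 (attained at vertex 10)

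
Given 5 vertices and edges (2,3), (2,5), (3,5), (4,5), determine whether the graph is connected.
No, it has 2 components: {1}, {2, 3, 4, 5}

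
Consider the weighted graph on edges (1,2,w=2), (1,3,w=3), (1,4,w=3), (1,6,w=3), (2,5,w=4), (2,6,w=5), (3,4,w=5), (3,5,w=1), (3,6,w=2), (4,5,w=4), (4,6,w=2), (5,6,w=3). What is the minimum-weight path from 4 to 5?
4 (path: 4 -> 5; weights 4 = 4)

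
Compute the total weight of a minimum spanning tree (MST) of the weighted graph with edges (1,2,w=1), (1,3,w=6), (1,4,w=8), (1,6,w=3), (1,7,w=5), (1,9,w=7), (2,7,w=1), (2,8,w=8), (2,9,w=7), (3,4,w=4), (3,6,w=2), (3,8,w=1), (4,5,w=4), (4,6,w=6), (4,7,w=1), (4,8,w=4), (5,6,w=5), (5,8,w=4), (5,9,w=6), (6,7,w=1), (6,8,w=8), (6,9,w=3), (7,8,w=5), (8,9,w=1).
12 (MST edges: (1,2,w=1), (2,7,w=1), (3,6,w=2), (3,8,w=1), (4,5,w=4), (4,7,w=1), (6,7,w=1), (8,9,w=1); sum of weights 1 + 1 + 2 + 1 + 4 + 1 + 1 + 1 = 12)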